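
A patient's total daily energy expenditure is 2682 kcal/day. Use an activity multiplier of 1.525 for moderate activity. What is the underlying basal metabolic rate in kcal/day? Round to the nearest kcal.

BMR = TEE ÷ activity factor = 2682 ÷ 1.525 = 1758.6885 kcal/day.

1759 kcal/day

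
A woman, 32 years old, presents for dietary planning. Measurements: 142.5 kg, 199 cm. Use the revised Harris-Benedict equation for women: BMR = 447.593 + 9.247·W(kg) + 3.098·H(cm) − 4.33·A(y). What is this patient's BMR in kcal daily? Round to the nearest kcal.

2243 kcal daily

Harris-Benedict: BMR = 447.593 + 9.247(142.5) + 3.098(199) − 4.33(32) = 2243.2325 kcal/day.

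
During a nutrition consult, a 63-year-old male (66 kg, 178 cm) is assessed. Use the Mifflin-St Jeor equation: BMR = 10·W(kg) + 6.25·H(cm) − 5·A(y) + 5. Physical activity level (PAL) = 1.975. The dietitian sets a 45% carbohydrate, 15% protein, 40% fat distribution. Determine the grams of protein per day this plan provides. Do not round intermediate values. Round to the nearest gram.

Mifflin-St Jeor (male): BMR = 10(66) + 6.25(178) − 5(63) + 5 = 660 + 1112.5 − 315 + 5 = 1462.5 kcal/day.
TEE = 1462.5 × 1.975 = 2888.4375 kcal/day.
Protein energy = 15% × 2888.4375 = 433.2656 kcal.
Protein = 433.2656 ÷ 4 kcal/g = 108.3164 g.

108 g/day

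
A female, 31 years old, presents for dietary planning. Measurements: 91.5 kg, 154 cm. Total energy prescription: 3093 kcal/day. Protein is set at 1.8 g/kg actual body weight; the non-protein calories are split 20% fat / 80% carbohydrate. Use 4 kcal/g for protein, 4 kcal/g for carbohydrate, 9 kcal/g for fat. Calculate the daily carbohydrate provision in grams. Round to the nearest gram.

487 g/day

Protein = 1.8 × 91.5 = 164.7 g → 164.7 × 4 = 658.8 kcal.
Non-protein calories = 3093 − 658.8 = 2434.2 kcal.
Fat: 20% × 2434.2 = 486.84 kcal; carbohydrate: 1947.36 kcal.
Carbohydrate: 1947.36 kcal ÷ 4 kcal/g = 486.84 g.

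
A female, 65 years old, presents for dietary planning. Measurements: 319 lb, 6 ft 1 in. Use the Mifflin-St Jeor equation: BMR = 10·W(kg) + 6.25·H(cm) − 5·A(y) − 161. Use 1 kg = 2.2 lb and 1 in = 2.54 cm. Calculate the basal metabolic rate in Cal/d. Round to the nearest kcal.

2123 Cal/d

Convert to metric: weight = 319 ÷ 2.2 = 145 kg; height = (6×12 + 1) × 2.54 = 73 × 2.54 = 185.42 cm.
Mifflin-St Jeor (female): BMR = 10(145) + 6.25(185.42) − 5(65) − 161 = 1450 + 1158.875 − 325 − 161 = 2122.875 kcal/day.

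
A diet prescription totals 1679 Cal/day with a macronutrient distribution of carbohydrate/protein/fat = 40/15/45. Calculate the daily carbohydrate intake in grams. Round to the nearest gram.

Carbohydrate energy = 40% × 1679 = 671.6 kcal.
At 4 kcal/g: 671.6 ÷ 4 = 167.9 g.

168 g/day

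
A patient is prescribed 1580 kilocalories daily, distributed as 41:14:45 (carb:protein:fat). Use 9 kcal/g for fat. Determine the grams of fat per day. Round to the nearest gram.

Fat energy = 45% × 1580 = 711 kcal.
At 9 kcal/g: 711 ÷ 9 = 79 g.

79 g/day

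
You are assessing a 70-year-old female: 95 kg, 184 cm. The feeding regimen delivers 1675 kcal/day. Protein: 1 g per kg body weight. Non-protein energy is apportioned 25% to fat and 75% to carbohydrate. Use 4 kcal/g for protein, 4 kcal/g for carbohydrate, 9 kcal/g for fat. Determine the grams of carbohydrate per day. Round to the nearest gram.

Protein = 1 × 95 = 95 g → 95 × 4 = 380 kcal.
Non-protein calories = 1675 − 380 = 1295 kcal.
Fat: 25% × 1295 = 323.75 kcal; carbohydrate: 971.25 kcal.
Carbohydrate: 971.25 kcal ÷ 4 kcal/g = 242.8125 g.

243 g/day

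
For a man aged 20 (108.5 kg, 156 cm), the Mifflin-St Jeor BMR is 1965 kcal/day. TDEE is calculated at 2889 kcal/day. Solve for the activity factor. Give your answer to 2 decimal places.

1.47

Activity factor = TEE ÷ BMR = 2889 ÷ 1965 = 1.47.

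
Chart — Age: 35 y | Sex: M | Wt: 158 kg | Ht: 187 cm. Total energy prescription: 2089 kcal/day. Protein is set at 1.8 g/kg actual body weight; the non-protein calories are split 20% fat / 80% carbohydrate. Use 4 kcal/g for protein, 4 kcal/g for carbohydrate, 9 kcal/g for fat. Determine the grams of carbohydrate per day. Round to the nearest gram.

Protein = 1.8 × 158 = 284.4 g → 284.4 × 4 = 1137.6 kcal.
Non-protein calories = 2089 − 1137.6 = 951.4 kcal.
Fat: 20% × 951.4 = 190.28 kcal; carbohydrate: 761.12 kcal.
Carbohydrate: 761.12 kcal ÷ 4 kcal/g = 190.28 g.

190 g/day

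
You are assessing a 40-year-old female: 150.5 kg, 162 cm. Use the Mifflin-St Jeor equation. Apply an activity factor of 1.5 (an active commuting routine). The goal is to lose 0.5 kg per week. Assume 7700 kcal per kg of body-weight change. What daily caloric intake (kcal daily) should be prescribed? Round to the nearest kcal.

Mifflin-St Jeor (female): BMR = 10(150.5) + 6.25(162) − 5(40) − 161 = 1505 + 1012.5 − 200 − 161 = 2156.5 kcal/day.
TEE = 2156.5 × 1.5 = 3234.75 kcal/day.
Required daily deficit = 0.5 × 7700 ÷ 7 = 550 kcal/day.
Target intake = 3234.75 − 550 = 2684.75 kcal/day.

2685 kcal daily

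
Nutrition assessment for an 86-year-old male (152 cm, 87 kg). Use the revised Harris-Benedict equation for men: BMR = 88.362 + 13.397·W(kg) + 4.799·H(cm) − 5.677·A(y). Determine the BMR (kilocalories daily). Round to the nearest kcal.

Harris-Benedict: BMR = 88.362 + 13.397(87) + 4.799(152) − 5.677(86) = 1495.127 kcal/day.

1495 kilocalories daily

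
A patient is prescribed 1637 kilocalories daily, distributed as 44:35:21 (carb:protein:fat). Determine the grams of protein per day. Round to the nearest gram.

143 g/day

Protein energy = 35% × 1637 = 572.95 kcal.
At 4 kcal/g: 572.95 ÷ 4 = 143.2375 g.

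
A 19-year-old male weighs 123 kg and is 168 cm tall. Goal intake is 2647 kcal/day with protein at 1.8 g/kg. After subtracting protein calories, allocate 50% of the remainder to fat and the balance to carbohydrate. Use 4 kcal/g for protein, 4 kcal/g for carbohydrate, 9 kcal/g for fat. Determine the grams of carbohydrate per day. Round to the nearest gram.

Protein = 1.8 × 123 = 221.4 g → 221.4 × 4 = 885.6 kcal.
Non-protein calories = 2647 − 885.6 = 1761.4 kcal.
Fat: 50% × 1761.4 = 880.7 kcal; carbohydrate: 880.7 kcal.
Carbohydrate: 880.7 kcal ÷ 4 kcal/g = 220.175 g.

220 g/day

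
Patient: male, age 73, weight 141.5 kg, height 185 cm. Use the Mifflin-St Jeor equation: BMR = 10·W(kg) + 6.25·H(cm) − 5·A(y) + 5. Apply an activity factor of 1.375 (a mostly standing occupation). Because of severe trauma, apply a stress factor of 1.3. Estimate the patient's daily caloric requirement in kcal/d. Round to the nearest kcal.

Mifflin-St Jeor (male): BMR = 10(141.5) + 6.25(185) − 5(73) + 5 = 1415 + 1156.25 − 365 + 5 = 2211.25 kcal/day.
TEE = BMR × activity factor = 2211.25 × 1.375 = 3040.4688 kcal/day.
Apply stress factor: 3040.4688 × 1.3 = 3952.6094 kcal/day.

3953 kcal/d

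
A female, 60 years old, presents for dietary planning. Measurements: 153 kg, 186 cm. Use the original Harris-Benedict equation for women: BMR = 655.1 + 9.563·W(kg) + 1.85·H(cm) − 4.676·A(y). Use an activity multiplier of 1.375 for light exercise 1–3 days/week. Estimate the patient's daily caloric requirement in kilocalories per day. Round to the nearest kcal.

Harris-Benedict: BMR = 655.1 + 9.563(153) + 1.85(186) − 4.676(60) = 2181.779 kcal/day.
TEE = BMR × activity factor = 2181.779 × 1.375 = 2999.9461 kcal/day.

3000 kilocalories per day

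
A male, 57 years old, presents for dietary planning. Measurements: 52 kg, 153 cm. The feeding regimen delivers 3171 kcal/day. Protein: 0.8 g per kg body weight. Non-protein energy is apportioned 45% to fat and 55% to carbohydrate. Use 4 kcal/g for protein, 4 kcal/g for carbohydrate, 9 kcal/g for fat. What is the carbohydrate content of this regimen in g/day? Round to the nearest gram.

Protein = 0.8 × 52 = 41.6 g → 41.6 × 4 = 166.4 kcal.
Non-protein calories = 3171 − 166.4 = 3004.6 kcal.
Fat: 45% × 3004.6 = 1352.07 kcal; carbohydrate: 1652.53 kcal.
Carbohydrate: 1652.53 kcal ÷ 4 kcal/g = 413.1325 g.

413 g/day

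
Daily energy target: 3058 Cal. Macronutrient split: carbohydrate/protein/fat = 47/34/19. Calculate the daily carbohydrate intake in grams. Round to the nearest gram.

Carbohydrate energy = 47% × 3058 = 1437.26 kcal.
At 4 kcal/g: 1437.26 ÷ 4 = 359.315 g.

359 g/day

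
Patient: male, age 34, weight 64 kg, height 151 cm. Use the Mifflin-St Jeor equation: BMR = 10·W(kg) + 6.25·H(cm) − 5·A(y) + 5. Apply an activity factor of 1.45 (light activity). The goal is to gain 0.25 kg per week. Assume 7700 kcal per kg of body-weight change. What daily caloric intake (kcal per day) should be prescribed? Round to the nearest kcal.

Mifflin-St Jeor (male): BMR = 10(64) + 6.25(151) − 5(34) + 5 = 640 + 943.75 − 170 + 5 = 1418.75 kcal/day.
TEE = 1418.75 × 1.45 = 2057.1875 kcal/day.
Required daily surplus = 0.25 × 7700 ÷ 7 = 275 kcal/day.
Target intake = 2057.1875 + 275 = 2332.1875 kcal/day.

2332 kcal per day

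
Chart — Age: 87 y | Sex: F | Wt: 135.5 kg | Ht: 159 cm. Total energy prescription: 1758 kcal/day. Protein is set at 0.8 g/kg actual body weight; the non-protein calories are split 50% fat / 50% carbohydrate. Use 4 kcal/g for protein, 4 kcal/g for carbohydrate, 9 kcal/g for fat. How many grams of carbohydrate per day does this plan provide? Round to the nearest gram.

166 g/day

Protein = 0.8 × 135.5 = 108.4 g → 108.4 × 4 = 433.6 kcal.
Non-protein calories = 1758 − 433.6 = 1324.4 kcal.
Fat: 50% × 1324.4 = 662.2 kcal; carbohydrate: 662.2 kcal.
Carbohydrate: 662.2 kcal ÷ 4 kcal/g = 165.55 g.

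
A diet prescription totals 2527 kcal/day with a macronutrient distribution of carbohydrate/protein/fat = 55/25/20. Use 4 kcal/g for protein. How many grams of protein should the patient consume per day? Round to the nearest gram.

Protein energy = 25% × 2527 = 631.75 kcal.
At 4 kcal/g: 631.75 ÷ 4 = 157.9375 g.

158 g/day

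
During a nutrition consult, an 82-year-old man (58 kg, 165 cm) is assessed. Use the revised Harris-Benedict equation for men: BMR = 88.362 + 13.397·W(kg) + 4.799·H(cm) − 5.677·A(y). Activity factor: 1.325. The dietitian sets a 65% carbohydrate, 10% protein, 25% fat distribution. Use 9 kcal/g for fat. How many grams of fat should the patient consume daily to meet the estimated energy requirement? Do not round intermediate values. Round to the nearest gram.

Harris-Benedict: BMR = 88.362 + 13.397(58) + 4.799(165) − 5.677(82) = 1191.709 kcal/day.
TEE = 1191.709 × 1.325 = 1579.0144 kcal/day.
Fat energy = 25% × 1579.0144 = 394.7536 kcal.
Fat = 394.7536 ÷ 9 kcal/g = 43.8615 g.

44 g/day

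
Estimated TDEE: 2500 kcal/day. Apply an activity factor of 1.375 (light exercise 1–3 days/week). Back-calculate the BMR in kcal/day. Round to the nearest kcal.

BMR = TEE ÷ activity factor = 2500 ÷ 1.375 = 1818.1818 kcal/day.

1818 kcal/day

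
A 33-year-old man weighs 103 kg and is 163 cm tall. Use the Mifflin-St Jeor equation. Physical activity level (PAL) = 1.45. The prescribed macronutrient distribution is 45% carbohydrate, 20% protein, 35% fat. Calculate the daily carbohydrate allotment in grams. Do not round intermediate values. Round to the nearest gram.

308 g/day

Mifflin-St Jeor (male): BMR = 10(103) + 6.25(163) − 5(33) + 5 = 1030 + 1018.75 − 165 + 5 = 1888.75 kcal/day.
TEE = 1888.75 × 1.45 = 2738.6875 kcal/day.
Carbohydrate energy = 45% × 2738.6875 = 1232.4094 kcal.
Carbohydrate = 1232.4094 ÷ 4 kcal/g = 308.1023 g.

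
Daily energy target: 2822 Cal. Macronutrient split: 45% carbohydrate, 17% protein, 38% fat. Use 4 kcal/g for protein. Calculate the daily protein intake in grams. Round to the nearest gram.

Protein energy = 17% × 2822 = 479.74 kcal.
At 4 kcal/g: 479.74 ÷ 4 = 119.935 g.

120 g/day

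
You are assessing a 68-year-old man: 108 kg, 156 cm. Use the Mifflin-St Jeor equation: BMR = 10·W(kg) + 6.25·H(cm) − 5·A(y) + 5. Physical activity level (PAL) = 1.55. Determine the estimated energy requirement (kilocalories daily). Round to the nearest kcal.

Mifflin-St Jeor (male): BMR = 10(108) + 6.25(156) − 5(68) + 5 = 1080 + 975 − 340 + 5 = 1720 kcal/day.
TEE = BMR × activity factor = 1720 × 1.55 = 2666 kcal/day.

2666 kilocalories daily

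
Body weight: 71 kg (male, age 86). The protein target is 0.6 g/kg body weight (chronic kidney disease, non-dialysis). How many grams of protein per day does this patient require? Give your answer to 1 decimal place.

Protein = 0.6 g/kg × 71 kg = 42.6 g/day.

42.6 g/day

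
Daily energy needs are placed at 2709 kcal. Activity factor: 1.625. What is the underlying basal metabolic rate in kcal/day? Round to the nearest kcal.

BMR = TEE ÷ activity factor = 2709 ÷ 1.625 = 1667.0769 kcal/day.

1667 kcal/day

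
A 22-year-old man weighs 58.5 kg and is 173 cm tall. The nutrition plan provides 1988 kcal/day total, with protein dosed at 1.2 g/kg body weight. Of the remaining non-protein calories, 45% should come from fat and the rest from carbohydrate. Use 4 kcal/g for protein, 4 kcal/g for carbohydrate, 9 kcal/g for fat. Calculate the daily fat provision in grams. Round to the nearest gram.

Protein = 1.2 × 58.5 = 70.2 g → 70.2 × 4 = 280.8 kcal.
Non-protein calories = 1988 − 280.8 = 1707.2 kcal.
Fat: 45% × 1707.2 = 768.24 kcal; carbohydrate: 938.96 kcal.
Fat: 768.24 kcal ÷ 9 kcal/g = 85.36 g.

85 g/day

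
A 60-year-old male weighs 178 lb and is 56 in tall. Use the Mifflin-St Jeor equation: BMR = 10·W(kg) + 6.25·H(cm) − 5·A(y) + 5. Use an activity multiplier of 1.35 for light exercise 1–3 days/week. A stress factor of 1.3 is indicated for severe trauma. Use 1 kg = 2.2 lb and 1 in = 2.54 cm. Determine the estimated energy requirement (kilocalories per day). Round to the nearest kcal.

Convert to metric: weight = 178 ÷ 2.2 = 80.9091 kg; height = 56 × 2.54 = 142.24 cm.
Mifflin-St Jeor (male): BMR = 10(80.9091) + 6.25(142.24) − 5(60) + 5 = 809.0909 + 889 − 300 + 5 = 1403.0909 kcal/day.
TEE = BMR × activity factor = 1403.0909 × 1.35 = 1894.1727 kcal/day.
Apply stress factor: 1894.1727 × 1.3 = 2462.4245 kcal/day.

2462 kilocalories per day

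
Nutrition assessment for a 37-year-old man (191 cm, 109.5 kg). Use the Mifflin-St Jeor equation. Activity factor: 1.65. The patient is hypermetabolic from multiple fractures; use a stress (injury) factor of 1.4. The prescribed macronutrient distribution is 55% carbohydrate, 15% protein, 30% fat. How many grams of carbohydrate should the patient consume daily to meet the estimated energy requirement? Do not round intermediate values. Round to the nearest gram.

670 g/day

Mifflin-St Jeor (male): BMR = 10(109.5) + 6.25(191) − 5(37) + 5 = 1095 + 1193.75 − 185 + 5 = 2108.75 kcal/day.
TEE = 2108.75 × 1.65 = 3479.4375 kcal/day.
With stress factor 1.4: 3479.4375 × 1.4 = 4871.2125 kcal/day.
Carbohydrate energy = 55% × 4871.2125 = 2679.1669 kcal.
Carbohydrate = 2679.1669 ÷ 4 kcal/g = 669.7917 g.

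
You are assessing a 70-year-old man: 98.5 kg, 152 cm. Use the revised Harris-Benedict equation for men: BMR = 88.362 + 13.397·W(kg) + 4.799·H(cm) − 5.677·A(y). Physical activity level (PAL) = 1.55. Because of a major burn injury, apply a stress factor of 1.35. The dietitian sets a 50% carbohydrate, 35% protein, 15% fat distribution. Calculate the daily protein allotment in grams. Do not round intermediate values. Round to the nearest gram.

319 g/day

Harris-Benedict: BMR = 88.362 + 13.397(98.5) + 4.799(152) − 5.677(70) = 1740.0245 kcal/day.
TEE = 1740.0245 × 1.55 = 2697.038 kcal/day.
With stress factor 1.35: 2697.038 × 1.35 = 3641.0013 kcal/day.
Protein energy = 35% × 3641.0013 = 1274.3504 kcal.
Protein = 1274.3504 ÷ 4 kcal/g = 318.5876 g.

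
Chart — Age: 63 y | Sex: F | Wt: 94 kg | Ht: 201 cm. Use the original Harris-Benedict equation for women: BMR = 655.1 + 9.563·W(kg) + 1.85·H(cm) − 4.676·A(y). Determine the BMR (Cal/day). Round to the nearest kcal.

1631 Cal/day

Harris-Benedict: BMR = 655.1 + 9.563(94) + 1.85(201) − 4.676(63) = 1631.284 kcal/day.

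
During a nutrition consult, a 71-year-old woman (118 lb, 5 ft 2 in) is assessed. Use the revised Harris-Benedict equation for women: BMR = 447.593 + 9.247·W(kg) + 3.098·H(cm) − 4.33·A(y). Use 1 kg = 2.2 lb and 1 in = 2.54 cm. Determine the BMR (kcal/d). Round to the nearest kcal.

Convert to metric: weight = 118 ÷ 2.2 = 53.6364 kg; height = (5×12 + 2) × 2.54 = 62 × 2.54 = 157.48 cm.
Harris-Benedict: BMR = 447.593 + 9.247(53.6364) + 3.098(157.48) − 4.33(71) = 1124.0115 kcal/day.

1124 kcal/d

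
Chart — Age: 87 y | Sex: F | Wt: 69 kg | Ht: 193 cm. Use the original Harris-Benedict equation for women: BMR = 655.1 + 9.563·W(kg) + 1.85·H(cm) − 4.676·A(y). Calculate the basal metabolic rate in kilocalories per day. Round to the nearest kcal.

1265 kilocalories per day

Harris-Benedict: BMR = 655.1 + 9.563(69) + 1.85(193) − 4.676(87) = 1265.185 kcal/day.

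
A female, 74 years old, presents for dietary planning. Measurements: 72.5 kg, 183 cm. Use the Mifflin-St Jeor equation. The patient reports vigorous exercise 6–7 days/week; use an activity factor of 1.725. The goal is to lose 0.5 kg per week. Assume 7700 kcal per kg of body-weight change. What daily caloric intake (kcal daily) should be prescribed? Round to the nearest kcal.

1758 kcal daily

Mifflin-St Jeor (female): BMR = 10(72.5) + 6.25(183) − 5(74) − 161 = 725 + 1143.75 − 370 − 161 = 1337.75 kcal/day.
TEE = 1337.75 × 1.725 = 2307.6188 kcal/day.
Required daily deficit = 0.5 × 7700 ÷ 7 = 550 kcal/day.
Target intake = 2307.6188 − 550 = 1757.6188 kcal/day.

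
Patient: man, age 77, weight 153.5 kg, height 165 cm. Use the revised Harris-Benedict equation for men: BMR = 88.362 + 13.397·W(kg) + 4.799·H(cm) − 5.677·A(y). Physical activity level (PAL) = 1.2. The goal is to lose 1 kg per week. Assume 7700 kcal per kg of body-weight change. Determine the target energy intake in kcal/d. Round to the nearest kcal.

1899 kcal/d

Harris-Benedict: BMR = 88.362 + 13.397(153.5) + 4.799(165) − 5.677(77) = 2499.5075 kcal/day.
TEE = 2499.5075 × 1.2 = 2999.409 kcal/day.
Required daily deficit = 1 × 7700 ÷ 7 = 1100 kcal/day.
Target intake = 2999.409 − 1100 = 1899.409 kcal/day.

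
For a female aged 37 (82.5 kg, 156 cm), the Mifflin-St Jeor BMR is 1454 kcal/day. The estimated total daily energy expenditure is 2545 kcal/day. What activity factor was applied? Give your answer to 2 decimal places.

Activity factor = TEE ÷ BMR = 2545 ÷ 1454 = 1.75.

1.75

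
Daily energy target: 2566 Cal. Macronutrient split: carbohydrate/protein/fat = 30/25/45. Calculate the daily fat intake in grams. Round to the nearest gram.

128 g/day

Fat energy = 45% × 2566 = 1154.7 kcal.
At 9 kcal/g: 1154.7 ÷ 9 = 128.3 g.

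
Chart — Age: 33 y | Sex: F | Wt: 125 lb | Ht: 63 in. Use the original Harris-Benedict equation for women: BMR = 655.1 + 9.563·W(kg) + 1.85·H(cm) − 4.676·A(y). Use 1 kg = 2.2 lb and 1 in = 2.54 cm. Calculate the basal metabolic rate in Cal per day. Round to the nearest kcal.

Convert to metric: weight = 125 ÷ 2.2 = 56.8182 kg; height = 63 × 2.54 = 160.02 cm.
Harris-Benedict: BMR = 655.1 + 9.563(56.8182) + 1.85(160.02) − 4.676(33) = 1340.1813 kcal/day.

1340 Cal per day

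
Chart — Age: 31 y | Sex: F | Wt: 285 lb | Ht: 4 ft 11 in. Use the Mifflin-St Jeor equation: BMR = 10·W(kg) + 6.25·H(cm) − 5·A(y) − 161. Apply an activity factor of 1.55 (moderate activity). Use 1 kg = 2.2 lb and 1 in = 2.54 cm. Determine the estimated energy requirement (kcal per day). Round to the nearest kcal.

2970 kcal per day

Convert to metric: weight = 285 ÷ 2.2 = 129.5455 kg; height = (4×12 + 11) × 2.54 = 59 × 2.54 = 149.86 cm.
Mifflin-St Jeor (female): BMR = 10(129.5455) + 6.25(149.86) − 5(31) − 161 = 1295.4545 + 936.625 − 155 − 161 = 1916.0795 kcal/day.
TEE = BMR × activity factor = 1916.0795 × 1.55 = 2969.9233 kcal/day.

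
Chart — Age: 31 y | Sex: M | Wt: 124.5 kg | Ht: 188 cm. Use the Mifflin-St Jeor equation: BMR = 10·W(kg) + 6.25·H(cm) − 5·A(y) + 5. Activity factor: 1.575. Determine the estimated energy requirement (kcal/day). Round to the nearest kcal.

Mifflin-St Jeor (male): BMR = 10(124.5) + 6.25(188) − 5(31) + 5 = 1245 + 1175 − 155 + 5 = 2270 kcal/day.
TEE = BMR × activity factor = 2270 × 1.575 = 3575.25 kcal/day.

3575 kcal/day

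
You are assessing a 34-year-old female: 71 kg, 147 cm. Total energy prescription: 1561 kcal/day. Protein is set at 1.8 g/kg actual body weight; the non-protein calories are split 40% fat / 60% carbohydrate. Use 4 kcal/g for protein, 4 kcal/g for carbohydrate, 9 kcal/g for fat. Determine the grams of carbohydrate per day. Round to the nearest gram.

157 g/day

Protein = 1.8 × 71 = 127.8 g → 127.8 × 4 = 511.2 kcal.
Non-protein calories = 1561 − 511.2 = 1049.8 kcal.
Fat: 40% × 1049.8 = 419.92 kcal; carbohydrate: 629.88 kcal.
Carbohydrate: 629.88 kcal ÷ 4 kcal/g = 157.47 g.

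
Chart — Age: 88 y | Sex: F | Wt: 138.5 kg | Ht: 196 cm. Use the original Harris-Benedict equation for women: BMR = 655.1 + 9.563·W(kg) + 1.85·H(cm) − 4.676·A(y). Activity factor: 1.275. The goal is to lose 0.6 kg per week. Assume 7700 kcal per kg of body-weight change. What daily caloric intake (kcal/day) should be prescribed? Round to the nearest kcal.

1802 kcal/day

Harris-Benedict: BMR = 655.1 + 9.563(138.5) + 1.85(196) − 4.676(88) = 1930.6875 kcal/day.
TEE = 1930.6875 × 1.275 = 2461.6266 kcal/day.
Required daily deficit = 0.6 × 7700 ÷ 7 = 660 kcal/day.
Target intake = 2461.6266 − 660 = 1801.6266 kcal/day.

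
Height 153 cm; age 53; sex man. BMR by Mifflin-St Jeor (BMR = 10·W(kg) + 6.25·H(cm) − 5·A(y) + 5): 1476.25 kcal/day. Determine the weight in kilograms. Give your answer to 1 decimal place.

78.0 kg

1476.25 = 10·W + 6.25(153) − 5(53) + 5
10·W = 1476.25 − 696.25 = 780, so W = 78 kg.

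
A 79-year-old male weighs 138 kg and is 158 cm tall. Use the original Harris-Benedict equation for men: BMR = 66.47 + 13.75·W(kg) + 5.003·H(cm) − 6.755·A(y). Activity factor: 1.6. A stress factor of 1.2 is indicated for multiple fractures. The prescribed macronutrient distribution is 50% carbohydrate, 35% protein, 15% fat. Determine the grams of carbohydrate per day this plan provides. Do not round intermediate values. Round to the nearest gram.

533 g/day

Harris-Benedict: BMR = 66.47 + 13.75(138) + 5.003(158) − 6.755(79) = 2220.799 kcal/day.
TEE = 2220.799 × 1.6 = 3553.2784 kcal/day.
With stress factor 1.2: 3553.2784 × 1.2 = 4263.9341 kcal/day.
Carbohydrate energy = 50% × 4263.9341 = 2131.967 kcal.
Carbohydrate = 2131.967 ÷ 4 kcal/g = 532.9918 g.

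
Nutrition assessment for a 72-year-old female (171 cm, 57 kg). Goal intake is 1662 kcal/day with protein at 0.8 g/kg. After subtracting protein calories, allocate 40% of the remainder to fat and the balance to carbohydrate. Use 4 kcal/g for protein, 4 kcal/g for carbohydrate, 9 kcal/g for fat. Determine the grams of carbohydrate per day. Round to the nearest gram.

Protein = 0.8 × 57 = 45.6 g → 45.6 × 4 = 182.4 kcal.
Non-protein calories = 1662 − 182.4 = 1479.6 kcal.
Fat: 40% × 1479.6 = 591.84 kcal; carbohydrate: 887.76 kcal.
Carbohydrate: 887.76 kcal ÷ 4 kcal/g = 221.94 g.

222 g/day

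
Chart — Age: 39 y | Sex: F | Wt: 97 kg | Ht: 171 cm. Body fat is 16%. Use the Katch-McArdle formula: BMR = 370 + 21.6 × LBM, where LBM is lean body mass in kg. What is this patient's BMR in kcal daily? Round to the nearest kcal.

LBM = 97 × (1 − 0.16) = 81.48 kg. Katch-McArdle: BMR = 370 + 21.6 × 81.48 = 2129.968 kcal/day.

2130 kcal daily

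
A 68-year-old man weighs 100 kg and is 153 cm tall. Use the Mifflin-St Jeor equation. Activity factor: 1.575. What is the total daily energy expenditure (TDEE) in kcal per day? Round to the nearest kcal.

Mifflin-St Jeor (male): BMR = 10(100) + 6.25(153) − 5(68) + 5 = 1000 + 956.25 − 340 + 5 = 1621.25 kcal/day.
TEE = BMR × activity factor = 1621.25 × 1.575 = 2553.4688 kcal/day.

2553 kcal per day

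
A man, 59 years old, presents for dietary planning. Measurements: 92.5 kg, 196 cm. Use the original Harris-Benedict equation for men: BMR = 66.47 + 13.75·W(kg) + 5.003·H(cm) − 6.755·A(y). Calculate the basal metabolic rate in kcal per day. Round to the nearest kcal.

1920 kcal per day

Harris-Benedict: BMR = 66.47 + 13.75(92.5) + 5.003(196) − 6.755(59) = 1920.388 kcal/day.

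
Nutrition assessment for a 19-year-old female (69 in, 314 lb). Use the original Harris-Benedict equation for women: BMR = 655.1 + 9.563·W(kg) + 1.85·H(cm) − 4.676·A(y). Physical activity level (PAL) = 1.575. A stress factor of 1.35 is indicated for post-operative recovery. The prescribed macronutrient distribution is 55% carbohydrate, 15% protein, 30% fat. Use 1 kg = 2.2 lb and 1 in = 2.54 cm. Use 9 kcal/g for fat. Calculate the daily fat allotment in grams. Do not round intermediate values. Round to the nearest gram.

160 g/day

Convert to metric: weight = 314 ÷ 2.2 = 142.7273 kg; height = 69 × 2.54 = 175.26 cm.
Harris-Benedict: BMR = 655.1 + 9.563(142.7273) + 1.85(175.26) − 4.676(19) = 2255.3879 kcal/day.
TEE = 2255.3879 × 1.575 = 3552.236 kcal/day.
With stress factor 1.35: 3552.236 × 1.35 = 4795.5185 kcal/day.
Fat energy = 30% × 4795.5185 = 1438.6556 kcal.
Fat = 1438.6556 ÷ 9 kcal/g = 159.8506 g.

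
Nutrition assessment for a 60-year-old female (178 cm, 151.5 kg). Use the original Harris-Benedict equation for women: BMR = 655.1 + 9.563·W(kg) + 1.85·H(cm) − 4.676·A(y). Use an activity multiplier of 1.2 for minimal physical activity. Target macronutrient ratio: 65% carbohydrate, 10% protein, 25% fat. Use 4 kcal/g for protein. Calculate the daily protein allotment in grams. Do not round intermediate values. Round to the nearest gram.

Harris-Benedict: BMR = 655.1 + 9.563(151.5) + 1.85(178) − 4.676(60) = 2152.6345 kcal/day.
TEE = 2152.6345 × 1.2 = 2583.1614 kcal/day.
Protein energy = 10% × 2583.1614 = 258.3161 kcal.
Protein = 258.3161 ÷ 4 kcal/g = 64.579 g.

65 g/day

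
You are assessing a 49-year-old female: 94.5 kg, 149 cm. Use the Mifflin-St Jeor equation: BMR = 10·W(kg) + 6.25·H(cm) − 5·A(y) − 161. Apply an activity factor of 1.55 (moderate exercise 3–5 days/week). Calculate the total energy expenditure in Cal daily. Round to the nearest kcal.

2279 Cal daily

Mifflin-St Jeor (female): BMR = 10(94.5) + 6.25(149) − 5(49) − 161 = 945 + 931.25 − 245 − 161 = 1470.25 kcal/day.
TEE = BMR × activity factor = 1470.25 × 1.55 = 2278.8875 kcal/day.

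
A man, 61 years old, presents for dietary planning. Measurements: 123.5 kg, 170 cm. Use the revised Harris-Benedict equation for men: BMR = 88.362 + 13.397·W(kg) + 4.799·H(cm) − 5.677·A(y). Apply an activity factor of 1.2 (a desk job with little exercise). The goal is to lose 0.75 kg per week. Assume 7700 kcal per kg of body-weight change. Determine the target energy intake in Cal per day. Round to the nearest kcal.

1830 Cal per day

Harris-Benedict: BMR = 88.362 + 13.397(123.5) + 4.799(170) − 5.677(61) = 2212.4245 kcal/day.
TEE = 2212.4245 × 1.2 = 2654.9094 kcal/day.
Required daily deficit = 0.75 × 7700 ÷ 7 = 825 kcal/day.
Target intake = 2654.9094 − 825 = 1829.9094 kcal/day.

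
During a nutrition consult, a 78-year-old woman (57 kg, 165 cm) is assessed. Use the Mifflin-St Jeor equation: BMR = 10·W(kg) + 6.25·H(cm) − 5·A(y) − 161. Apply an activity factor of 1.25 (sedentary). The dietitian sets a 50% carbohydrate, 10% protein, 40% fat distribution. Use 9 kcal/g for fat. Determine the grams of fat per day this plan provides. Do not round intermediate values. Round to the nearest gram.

Mifflin-St Jeor (female): BMR = 10(57) + 6.25(165) − 5(78) − 161 = 570 + 1031.25 − 390 − 161 = 1050.25 kcal/day.
TEE = 1050.25 × 1.25 = 1312.8125 kcal/day.
Fat energy = 40% × 1312.8125 = 525.125 kcal.
Fat = 525.125 ÷ 9 kcal/g = 58.3472 g.

58 g/day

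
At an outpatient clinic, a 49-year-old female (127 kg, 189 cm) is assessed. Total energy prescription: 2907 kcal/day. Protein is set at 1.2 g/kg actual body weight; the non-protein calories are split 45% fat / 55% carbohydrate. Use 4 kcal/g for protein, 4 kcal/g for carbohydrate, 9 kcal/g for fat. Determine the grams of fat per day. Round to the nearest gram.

Protein = 1.2 × 127 = 152.4 g → 152.4 × 4 = 609.6 kcal.
Non-protein calories = 2907 − 609.6 = 2297.4 kcal.
Fat: 45% × 2297.4 = 1033.83 kcal; carbohydrate: 1263.57 kcal.
Fat: 1033.83 kcal ÷ 9 kcal/g = 114.87 g.

115 g/day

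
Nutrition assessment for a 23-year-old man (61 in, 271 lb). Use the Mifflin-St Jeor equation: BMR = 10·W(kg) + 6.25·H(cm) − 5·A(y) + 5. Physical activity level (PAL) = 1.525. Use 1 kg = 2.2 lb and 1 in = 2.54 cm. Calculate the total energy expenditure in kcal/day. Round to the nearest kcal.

Convert to metric: weight = 271 ÷ 2.2 = 123.1818 kg; height = 61 × 2.54 = 154.94 cm.
Mifflin-St Jeor (male): BMR = 10(123.1818) + 6.25(154.94) − 5(23) + 5 = 1231.8182 + 968.375 − 115 + 5 = 2090.1932 kcal/day.
TEE = BMR × activity factor = 2090.1932 × 1.525 = 3187.5446 kcal/day.

3188 kcal/day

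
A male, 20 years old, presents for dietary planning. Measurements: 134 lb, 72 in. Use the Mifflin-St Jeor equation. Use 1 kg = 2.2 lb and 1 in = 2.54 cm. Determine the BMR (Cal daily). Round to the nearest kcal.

Convert to metric: weight = 134 ÷ 2.2 = 60.9091 kg; height = 72 × 2.54 = 182.88 cm.
Mifflin-St Jeor (male): BMR = 10(60.9091) + 6.25(182.88) − 5(20) + 5 = 609.0909 + 1143 − 100 + 5 = 1657.0909 kcal/day.

1657 Cal daily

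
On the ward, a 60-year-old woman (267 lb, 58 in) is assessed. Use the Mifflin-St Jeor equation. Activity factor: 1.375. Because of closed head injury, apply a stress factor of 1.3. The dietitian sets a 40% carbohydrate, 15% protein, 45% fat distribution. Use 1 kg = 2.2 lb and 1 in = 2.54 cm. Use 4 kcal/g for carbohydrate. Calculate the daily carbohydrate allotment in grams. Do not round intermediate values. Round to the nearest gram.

299 g/day

Convert to metric: weight = 267 ÷ 2.2 = 121.3636 kg; height = 58 × 2.54 = 147.32 cm.
Mifflin-St Jeor (female): BMR = 10(121.3636) + 6.25(147.32) − 5(60) − 161 = 1213.6364 + 920.75 − 300 − 161 = 1673.3864 kcal/day.
TEE = 1673.3864 × 1.375 = 2300.9063 kcal/day.
With stress factor 1.3: 2300.9063 × 1.3 = 2991.1781 kcal/day.
Carbohydrate energy = 40% × 2991.1781 = 1196.4713 kcal.
Carbohydrate = 1196.4713 ÷ 4 kcal/g = 299.1178 g.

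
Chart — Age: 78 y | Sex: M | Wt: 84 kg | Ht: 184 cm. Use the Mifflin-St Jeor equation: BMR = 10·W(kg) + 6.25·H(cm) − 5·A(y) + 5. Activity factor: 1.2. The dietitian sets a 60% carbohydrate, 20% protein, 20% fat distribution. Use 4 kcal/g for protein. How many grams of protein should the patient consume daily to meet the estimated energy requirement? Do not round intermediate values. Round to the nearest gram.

96 g/day

Mifflin-St Jeor (male): BMR = 10(84) + 6.25(184) − 5(78) + 5 = 840 + 1150 − 390 + 5 = 1605 kcal/day.
TEE = 1605 × 1.2 = 1926 kcal/day.
Protein energy = 20% × 1926 = 385.2 kcal.
Protein = 385.2 ÷ 4 kcal/g = 96.3 g.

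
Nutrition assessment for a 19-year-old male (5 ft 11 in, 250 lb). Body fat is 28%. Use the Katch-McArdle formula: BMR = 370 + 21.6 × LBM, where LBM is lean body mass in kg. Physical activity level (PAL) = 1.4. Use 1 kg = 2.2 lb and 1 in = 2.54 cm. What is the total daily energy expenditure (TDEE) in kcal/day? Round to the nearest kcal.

Convert to metric: weight = 250 ÷ 2.2 = 113.6364 kg; height = (5×12 + 11) × 2.54 = 71 × 2.54 = 180.34 cm.
LBM = 113.6364 × (1 − 0.28) = 81.8182 kg. Katch-McArdle: BMR = 370 + 21.6 × 81.8182 = 2137.2727 kcal/day.
TEE = BMR × activity factor = 2137.2727 × 1.4 = 2992.1818 kcal/day.

2992 kcal/day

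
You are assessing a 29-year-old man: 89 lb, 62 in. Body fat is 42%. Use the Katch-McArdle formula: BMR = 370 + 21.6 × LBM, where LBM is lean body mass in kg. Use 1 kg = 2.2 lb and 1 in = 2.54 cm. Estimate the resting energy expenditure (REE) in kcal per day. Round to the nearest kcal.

Convert to metric: weight = 89 ÷ 2.2 = 40.4545 kg; height = 62 × 2.54 = 157.48 cm.
LBM = 40.4545 × (1 − 0.42) = 23.4636 kg. Katch-McArdle: BMR = 370 + 21.6 × 23.4636 = 876.8145 kcal/day.

877 kcal per day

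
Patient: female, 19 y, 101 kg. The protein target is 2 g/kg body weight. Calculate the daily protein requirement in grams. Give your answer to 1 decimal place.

Protein = 2 g/kg × 101 kg = 202 g/day.

202.0 g/day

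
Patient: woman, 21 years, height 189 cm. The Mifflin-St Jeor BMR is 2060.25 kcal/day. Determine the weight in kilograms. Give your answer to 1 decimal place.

2060.25 = 10·W + 6.25(189) − 5(21) − 161
10·W = 2060.25 − 915.25 = 1145, so W = 114.5 kg.

114.5 kg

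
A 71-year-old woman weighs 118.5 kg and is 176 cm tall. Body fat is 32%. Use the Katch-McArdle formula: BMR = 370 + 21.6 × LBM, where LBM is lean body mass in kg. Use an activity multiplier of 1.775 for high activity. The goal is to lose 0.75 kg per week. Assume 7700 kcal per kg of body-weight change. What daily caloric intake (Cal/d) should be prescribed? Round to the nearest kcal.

2921 Cal/d

LBM = 118.5 × (1 − 0.32) = 80.58 kg. Katch-McArdle: BMR = 370 + 21.6 × 80.58 = 2110.528 kcal/day.
TEE = 2110.528 × 1.775 = 3746.1872 kcal/day.
Required daily deficit = 0.75 × 7700 ÷ 7 = 825 kcal/day.
Target intake = 3746.1872 − 825 = 2921.1872 kcal/day.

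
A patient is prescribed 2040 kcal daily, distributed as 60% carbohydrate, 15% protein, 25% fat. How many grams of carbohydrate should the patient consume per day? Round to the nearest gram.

Carbohydrate energy = 60% × 2040 = 1224 kcal.
At 4 kcal/g: 1224 ÷ 4 = 306 g.

306 g/day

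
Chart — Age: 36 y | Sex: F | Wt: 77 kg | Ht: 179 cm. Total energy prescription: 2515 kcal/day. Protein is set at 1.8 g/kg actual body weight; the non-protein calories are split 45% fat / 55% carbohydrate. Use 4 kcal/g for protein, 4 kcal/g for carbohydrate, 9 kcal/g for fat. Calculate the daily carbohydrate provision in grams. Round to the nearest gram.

270 g/day

Protein = 1.8 × 77 = 138.6 g → 138.6 × 4 = 554.4 kcal.
Non-protein calories = 2515 − 554.4 = 1960.6 kcal.
Fat: 45% × 1960.6 = 882.27 kcal; carbohydrate: 1078.33 kcal.
Carbohydrate: 1078.33 kcal ÷ 4 kcal/g = 269.5825 g.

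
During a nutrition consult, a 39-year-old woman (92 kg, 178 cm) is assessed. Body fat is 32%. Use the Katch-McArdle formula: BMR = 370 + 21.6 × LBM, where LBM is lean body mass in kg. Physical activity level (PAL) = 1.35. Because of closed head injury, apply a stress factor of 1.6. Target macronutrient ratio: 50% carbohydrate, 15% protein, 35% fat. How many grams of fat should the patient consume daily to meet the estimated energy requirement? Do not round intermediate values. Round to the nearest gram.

145 g/day

LBM = 92 × (1 − 0.32) = 62.56 kg. Katch-McArdle: BMR = 370 + 21.6 × 62.56 = 1721.296 kcal/day.
TEE = 1721.296 × 1.35 = 2323.7496 kcal/day.
With stress factor 1.6: 2323.7496 × 1.6 = 3717.9994 kcal/day.
Fat energy = 35% × 3717.9994 = 1301.2998 kcal.
Fat = 1301.2998 ÷ 9 kcal/g = 144.5889 g.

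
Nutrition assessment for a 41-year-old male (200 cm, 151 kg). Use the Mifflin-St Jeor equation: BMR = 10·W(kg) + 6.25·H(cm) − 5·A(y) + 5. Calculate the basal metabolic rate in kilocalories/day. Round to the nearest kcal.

2560 kilocalories/day

Mifflin-St Jeor (male): BMR = 10(151) + 6.25(200) − 5(41) + 5 = 1510 + 1250 − 205 + 5 = 2560 kcal/day.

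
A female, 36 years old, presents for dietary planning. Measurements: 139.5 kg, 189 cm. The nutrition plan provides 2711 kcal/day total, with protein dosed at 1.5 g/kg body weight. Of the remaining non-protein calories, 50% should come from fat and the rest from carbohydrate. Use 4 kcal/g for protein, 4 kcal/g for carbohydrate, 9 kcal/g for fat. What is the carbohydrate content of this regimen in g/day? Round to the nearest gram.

234 g/day

Protein = 1.5 × 139.5 = 209.25 g → 209.25 × 4 = 837 kcal.
Non-protein calories = 2711 − 837 = 1874 kcal.
Fat: 50% × 1874 = 937 kcal; carbohydrate: 937 kcal.
Carbohydrate: 937 kcal ÷ 4 kcal/g = 234.25 g.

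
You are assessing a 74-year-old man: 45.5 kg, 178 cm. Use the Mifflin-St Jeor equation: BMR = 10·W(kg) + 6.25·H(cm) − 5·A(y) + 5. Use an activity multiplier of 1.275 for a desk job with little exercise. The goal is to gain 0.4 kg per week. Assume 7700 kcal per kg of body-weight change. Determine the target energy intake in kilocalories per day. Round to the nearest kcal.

1973 kilocalories per day

Mifflin-St Jeor (male): BMR = 10(45.5) + 6.25(178) − 5(74) + 5 = 455 + 1112.5 − 370 + 5 = 1202.5 kcal/day.
TEE = 1202.5 × 1.275 = 1533.1875 kcal/day.
Required daily surplus = 0.4 × 7700 ÷ 7 = 440 kcal/day.
Target intake = 1533.1875 + 440 = 1973.1875 kcal/day.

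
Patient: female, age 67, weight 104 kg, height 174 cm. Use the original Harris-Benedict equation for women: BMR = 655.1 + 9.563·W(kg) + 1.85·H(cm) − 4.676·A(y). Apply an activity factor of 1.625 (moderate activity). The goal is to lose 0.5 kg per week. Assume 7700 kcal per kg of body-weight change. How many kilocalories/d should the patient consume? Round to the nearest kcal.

2145 kilocalories/d

Harris-Benedict: BMR = 655.1 + 9.563(104) + 1.85(174) − 4.676(67) = 1658.26 kcal/day.
TEE = 1658.26 × 1.625 = 2694.6725 kcal/day.
Required daily deficit = 0.5 × 7700 ÷ 7 = 550 kcal/day.
Target intake = 2694.6725 − 550 = 2144.6725 kcal/day.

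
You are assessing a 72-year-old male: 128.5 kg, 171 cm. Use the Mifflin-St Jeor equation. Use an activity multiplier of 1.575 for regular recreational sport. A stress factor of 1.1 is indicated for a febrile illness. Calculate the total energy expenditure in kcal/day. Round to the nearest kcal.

Mifflin-St Jeor (male): BMR = 10(128.5) + 6.25(171) − 5(72) + 5 = 1285 + 1068.75 − 360 + 5 = 1998.75 kcal/day.
TEE = BMR × activity factor = 1998.75 × 1.575 = 3148.0313 kcal/day.
Apply stress factor: 3148.0313 × 1.1 = 3462.8344 kcal/day.

3463 kcal/day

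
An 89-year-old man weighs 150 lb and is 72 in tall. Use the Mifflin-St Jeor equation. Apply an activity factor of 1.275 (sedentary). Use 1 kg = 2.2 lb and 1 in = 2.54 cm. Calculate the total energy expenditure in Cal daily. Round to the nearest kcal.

1766 Cal daily

Convert to metric: weight = 150 ÷ 2.2 = 68.1818 kg; height = 72 × 2.54 = 182.88 cm.
Mifflin-St Jeor (male): BMR = 10(68.1818) + 6.25(182.88) − 5(89) + 5 = 681.8182 + 1143 − 445 + 5 = 1384.8182 kcal/day.
TEE = BMR × activity factor = 1384.8182 × 1.275 = 1765.6432 kcal/day.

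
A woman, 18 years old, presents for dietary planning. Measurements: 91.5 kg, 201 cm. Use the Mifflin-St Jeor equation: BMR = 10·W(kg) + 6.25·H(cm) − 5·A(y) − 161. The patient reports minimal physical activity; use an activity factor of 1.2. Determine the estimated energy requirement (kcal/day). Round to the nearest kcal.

2304 kcal/day

Mifflin-St Jeor (female): BMR = 10(91.5) + 6.25(201) − 5(18) − 161 = 915 + 1256.25 − 90 − 161 = 1920.25 kcal/day.
TEE = BMR × activity factor = 1920.25 × 1.2 = 2304.3 kcal/day.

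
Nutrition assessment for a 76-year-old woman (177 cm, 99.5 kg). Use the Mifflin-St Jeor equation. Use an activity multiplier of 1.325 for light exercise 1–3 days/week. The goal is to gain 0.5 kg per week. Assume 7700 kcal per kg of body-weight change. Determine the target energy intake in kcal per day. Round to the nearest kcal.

Mifflin-St Jeor (female): BMR = 10(99.5) + 6.25(177) − 5(76) − 161 = 995 + 1106.25 − 380 − 161 = 1560.25 kcal/day.
TEE = 1560.25 × 1.325 = 2067.3313 kcal/day.
Required daily surplus = 0.5 × 7700 ÷ 7 = 550 kcal/day.
Target intake = 2067.3313 + 550 = 2617.3313 kcal/day.

2617 kcal per day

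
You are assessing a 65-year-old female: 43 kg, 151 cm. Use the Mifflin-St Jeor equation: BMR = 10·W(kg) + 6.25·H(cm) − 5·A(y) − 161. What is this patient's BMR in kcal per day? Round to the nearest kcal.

888 kcal per day

Mifflin-St Jeor (female): BMR = 10(43) + 6.25(151) − 5(65) − 161 = 430 + 943.75 − 325 − 161 = 887.75 kcal/day.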